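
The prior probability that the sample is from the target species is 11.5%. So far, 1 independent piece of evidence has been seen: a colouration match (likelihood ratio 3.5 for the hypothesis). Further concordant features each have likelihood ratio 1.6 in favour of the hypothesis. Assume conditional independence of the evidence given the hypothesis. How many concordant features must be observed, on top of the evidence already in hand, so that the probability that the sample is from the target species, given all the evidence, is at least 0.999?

17

Prior odds = 0.115/0.885 = 23/177.
Bayes factor of the evidence already in hand = 3.5.
Odds after that evidence = (23/177) × 3.5 = 161/354.
Target odds = 0.999/0.001 = 999.
Need 1.6ⁿ ≥ 999 ÷ (161/354) = 353646/161.
1.6¹⁶ ≈1844.67 falls short of 353646/161 but 1.6¹⁷ ≈2951.48 reaches it, so n = 17.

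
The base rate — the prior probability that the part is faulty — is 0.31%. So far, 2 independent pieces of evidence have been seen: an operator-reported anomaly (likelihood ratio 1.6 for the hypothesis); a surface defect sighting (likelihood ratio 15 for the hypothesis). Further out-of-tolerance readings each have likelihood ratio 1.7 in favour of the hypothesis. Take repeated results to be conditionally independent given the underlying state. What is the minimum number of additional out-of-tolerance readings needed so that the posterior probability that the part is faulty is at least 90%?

10

Prior odds = 0.0031/0.9969 = 31/9969.
Combined Bayes factor of the evidence already in hand = 1.6 × 15 = 24.
Odds after that evidence = (31/9969) × 24 = 248/3323.
Target odds = 0.9/0.1 = 9.
Need 1.7ⁿ ≥ 9 ÷ (248/3323) = 29907/248.
1.7⁹ ≈118.588 falls short of 29907/248 but 1.7¹⁰ ≈201.599 reaches it, so n = 10.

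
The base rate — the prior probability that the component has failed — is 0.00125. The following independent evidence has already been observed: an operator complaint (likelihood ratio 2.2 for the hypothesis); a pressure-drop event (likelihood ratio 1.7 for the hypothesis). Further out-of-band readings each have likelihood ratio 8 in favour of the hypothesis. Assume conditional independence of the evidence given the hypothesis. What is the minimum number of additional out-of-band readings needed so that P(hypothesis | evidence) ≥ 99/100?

Prior odds = 0.00125/0.99875 = 1/799.
Combined Bayes factor of the evidence already in hand = 2.2 × 1.7 = 3.74.
Odds after that evidence = (1/799) × 3.74 = 11/2350.
Target odds = 0.99/0.01 = 99.
Need 8ⁿ ≥ 99 ÷ (11/2350) = 21150.
8⁴ = 4096 falls short of 21150 but 8⁵ = 32768 reaches it, so n = 5.

5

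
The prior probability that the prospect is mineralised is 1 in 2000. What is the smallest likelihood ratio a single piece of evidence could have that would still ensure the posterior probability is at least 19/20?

Prior odds = 0.0005/0.9995 = 1/1999.
Target odds = 0.95/0.05 = 19.
Required Bayes factor = 19 ÷ (1/1999) = 37981.

37981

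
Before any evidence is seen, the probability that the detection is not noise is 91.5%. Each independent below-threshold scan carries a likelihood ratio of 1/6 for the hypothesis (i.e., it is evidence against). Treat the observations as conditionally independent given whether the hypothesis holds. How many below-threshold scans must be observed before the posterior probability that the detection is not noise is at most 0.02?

Prior odds: 0.915 ÷ 0.085 = 183/17.
Likelihood ratio per below-threshold scan = 1/6.
Target posterior odds = 0.02/0.98 = 1/49.
Need (183/17) × (1/6)ⁿ ≤ 1/49, i.e. (1/6)ⁿ ≤ 17/8967.
(1/6)³ = 1/216 is still above 17/8967 but (1/6)⁴ = 1/1296 is at or below it, so n = 4.

4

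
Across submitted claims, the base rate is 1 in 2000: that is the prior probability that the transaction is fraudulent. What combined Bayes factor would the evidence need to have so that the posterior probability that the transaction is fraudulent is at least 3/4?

5997

Prior odds = 0.0005/0.9995 = 1/1999.
Target odds = 0.75/0.25 = 3.
Required Bayes factor = 3 ÷ (1/1999) = 5997.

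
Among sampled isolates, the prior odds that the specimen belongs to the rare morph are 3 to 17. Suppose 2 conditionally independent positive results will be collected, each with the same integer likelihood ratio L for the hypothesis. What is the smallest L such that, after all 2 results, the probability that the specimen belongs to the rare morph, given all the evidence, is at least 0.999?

Prior odds = 3/17.
Target odds = 0.999/0.001 = 999.
Need L² ≥ 999 ÷ (3/17) = 5661.
75² = 5625 < 5661 ≤ 5776 = 76², so L = 76.

76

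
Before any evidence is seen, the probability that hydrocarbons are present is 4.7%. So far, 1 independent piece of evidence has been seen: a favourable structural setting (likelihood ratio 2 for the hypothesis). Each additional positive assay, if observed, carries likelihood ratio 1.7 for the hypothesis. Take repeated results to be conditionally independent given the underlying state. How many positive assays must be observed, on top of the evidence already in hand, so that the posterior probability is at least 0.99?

14

Prior odds = 0.047/0.953 = 47/953.
Bayes factor of the evidence already in hand = 2.
Odds after that evidence = (47/953) × 2 = 94/953.
Target odds = 0.99/0.01 = 99.
Need 1.7ⁿ ≥ 99 ÷ (94/953) = 94347/94.
1.7¹³ ≈990.458 falls short of 94347/94 but 1.7¹⁴ ≈1683.78 reaches it, so n = 14.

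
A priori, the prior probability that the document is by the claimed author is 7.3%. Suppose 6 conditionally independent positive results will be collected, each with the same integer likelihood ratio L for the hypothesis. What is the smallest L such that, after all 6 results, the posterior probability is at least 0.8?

Prior odds = 0.073/0.927 = 73/927.
Target odds = 0.8/0.2 = 4.
Need L⁶ ≥ 4 ÷ (73/927) = 3708/73.
1⁶ = 1 < 3708/73 ≤ 64 = 2⁶, so L = 2.

2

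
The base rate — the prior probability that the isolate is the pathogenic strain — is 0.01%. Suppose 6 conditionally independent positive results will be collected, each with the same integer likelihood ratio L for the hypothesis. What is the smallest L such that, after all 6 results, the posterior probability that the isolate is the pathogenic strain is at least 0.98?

Prior odds = 0.0001/0.9999 = 1/9999.
Target odds = 0.98/0.02 = 49.
Need L⁶ ≥ 49 ÷ (1/9999) = 489951.
8⁶ = 262144 < 489951 ≤ 531441 = 9⁶, so L = 9.

9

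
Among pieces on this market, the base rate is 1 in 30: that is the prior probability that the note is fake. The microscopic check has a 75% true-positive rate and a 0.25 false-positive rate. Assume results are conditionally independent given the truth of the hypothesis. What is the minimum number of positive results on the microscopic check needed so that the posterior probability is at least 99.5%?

8

Prior odds: (1/30) ÷ (29/30) = 1/29.
Likelihood ratio of a positive result = 0.75/0.25 = 3.
Target posterior odds = 0.995/0.005 = 199.
Require 3ⁿ ≥ 199 ÷ (1/29) = 5771.
3⁷ = 2187 falls short of 5771 but 3⁸ = 6561 reaches it, so n = 8.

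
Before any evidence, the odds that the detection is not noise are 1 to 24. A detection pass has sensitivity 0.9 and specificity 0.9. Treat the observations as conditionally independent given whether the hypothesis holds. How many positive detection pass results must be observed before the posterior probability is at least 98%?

4

Prior odds = 1/24.
False-positive rate = 1 − 0.9 = 0.1; likelihood ratio of a positive = 0.9/0.1 = 9.
Target posterior odds = 0.98/0.02 = 49.
Need (1/24) × 9ⁿ ≥ 49, i.e. 9ⁿ ≥ 1176.
9³ = 729 falls short of 1176 but 9⁴ = 6561 reaches it, so n = 4.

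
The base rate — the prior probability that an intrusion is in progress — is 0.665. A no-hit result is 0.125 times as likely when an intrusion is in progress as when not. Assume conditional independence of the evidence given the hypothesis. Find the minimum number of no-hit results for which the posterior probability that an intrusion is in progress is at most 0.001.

4

Prior odds = 0.665/0.335 = 133/67.
Likelihood ratio per no-hit result = 0.125.
Target posterior odds = 0.001/0.999 = 1/999.
Require 0.125ⁿ ≤ 1/999 ÷ (133/67) = 67/132867.
0.125³ = 0.001953125 is still above 67/132867 but 0.125⁴ = 1/4096 is at or below it, so n = 4.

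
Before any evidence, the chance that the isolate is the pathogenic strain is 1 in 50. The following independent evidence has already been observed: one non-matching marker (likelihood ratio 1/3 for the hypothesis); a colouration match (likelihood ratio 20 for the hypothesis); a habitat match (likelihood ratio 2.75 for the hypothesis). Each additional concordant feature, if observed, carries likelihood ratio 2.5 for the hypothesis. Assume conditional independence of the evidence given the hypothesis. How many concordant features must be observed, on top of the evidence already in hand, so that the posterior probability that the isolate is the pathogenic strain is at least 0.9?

Prior odds = 0.02/0.98 = 1/49.
Combined Bayes factor of the evidence already in hand = (1/3) × 20 × 2.75 = 55/3.
Odds after that evidence = (1/49) × 55/3 = 55/147.
Target odds = 0.9/0.1 = 9.
Need 2.5ⁿ ≥ 9 ÷ (55/147) = 1323/55.
2.5³ = 15.625 falls short of 1323/55 but 2.5⁴ = 39.0625 reaches it, so n = 4.

4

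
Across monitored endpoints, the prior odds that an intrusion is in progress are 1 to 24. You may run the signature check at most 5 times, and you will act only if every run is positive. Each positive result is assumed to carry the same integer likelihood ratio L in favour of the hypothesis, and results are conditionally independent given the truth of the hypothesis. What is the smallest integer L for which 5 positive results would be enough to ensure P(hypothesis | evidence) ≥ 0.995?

6

Prior odds = 1/24.
Target odds = 0.995/0.005 = 199.
Need L⁵ ≥ 199 ÷ (1/24) = 4776.
5⁵ = 3125 < 4776 ≤ 7776 = 6⁵, so L = 6.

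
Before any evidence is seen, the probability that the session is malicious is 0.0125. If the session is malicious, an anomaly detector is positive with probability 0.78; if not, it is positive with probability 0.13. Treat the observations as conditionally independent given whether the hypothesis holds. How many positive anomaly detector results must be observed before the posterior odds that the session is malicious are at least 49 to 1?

Prior odds: 0.0125 ÷ 0.9875 = 1/79.
Likelihood ratio of a positive = 0.78/0.13 = 6.
Target odds = 49.
Require 6ⁿ ≥ 49 ÷ (1/79) = 3871.
6⁴ = 1296 falls short of 3871 but 6⁵ = 7776 reaches it, so n = 5.

5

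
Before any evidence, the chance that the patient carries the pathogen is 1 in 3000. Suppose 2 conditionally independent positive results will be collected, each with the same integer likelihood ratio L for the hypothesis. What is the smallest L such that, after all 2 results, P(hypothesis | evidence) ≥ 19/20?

Prior odds = (1/3000)/(2999/3000) = 1/2999.
Target odds = 0.95/0.05 = 19.
Need L² ≥ 19 ÷ (1/2999) = 56981.
238² = 56644 < 56981 ≤ 57121 = 239², so L = 239.

239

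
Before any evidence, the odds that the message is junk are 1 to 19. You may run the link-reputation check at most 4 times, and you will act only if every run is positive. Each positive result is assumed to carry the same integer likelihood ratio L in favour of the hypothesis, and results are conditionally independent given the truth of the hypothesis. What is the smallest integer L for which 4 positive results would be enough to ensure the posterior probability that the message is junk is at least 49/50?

Prior odds = 1/19.
Target odds = 0.98/0.02 = 49.
Need L⁴ ≥ 49 ÷ (1/19) = 931.
5⁴ = 625 < 931 ≤ 1296 = 6⁴, so L = 6.

6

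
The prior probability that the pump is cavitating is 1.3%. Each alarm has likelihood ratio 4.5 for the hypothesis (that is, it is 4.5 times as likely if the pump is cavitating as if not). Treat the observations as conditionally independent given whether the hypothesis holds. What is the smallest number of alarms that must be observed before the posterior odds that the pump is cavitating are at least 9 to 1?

Prior odds = 0.013/0.987 = 13/987.
Likelihood ratio per alarm = 4.5.
Target odds = 9.
Need (13/987) × 4.5ⁿ ≥ 9, i.e. 4.5ⁿ ≥ 8883/13.
4.5⁴ = 410.0625 falls short of 8883/13 but 4.5⁵ = 1845.28125 reaches it, so n = 5.

5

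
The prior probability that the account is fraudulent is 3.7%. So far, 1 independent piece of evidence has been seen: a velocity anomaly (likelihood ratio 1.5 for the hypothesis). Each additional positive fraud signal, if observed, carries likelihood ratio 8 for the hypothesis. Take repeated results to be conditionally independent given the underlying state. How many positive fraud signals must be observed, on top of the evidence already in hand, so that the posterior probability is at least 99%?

4

Prior odds = 0.037/0.963 = 37/963.
Bayes factor of the evidence already in hand = 1.5.
Odds after that evidence = (37/963) × 1.5 = 37/642.
Target odds = 0.99/0.01 = 99.
Need 8ⁿ ≥ 99 ÷ (37/642) = 63558/37.
8³ = 512 falls short of 63558/37 but 8⁴ = 4096 reaches it, so n = 4.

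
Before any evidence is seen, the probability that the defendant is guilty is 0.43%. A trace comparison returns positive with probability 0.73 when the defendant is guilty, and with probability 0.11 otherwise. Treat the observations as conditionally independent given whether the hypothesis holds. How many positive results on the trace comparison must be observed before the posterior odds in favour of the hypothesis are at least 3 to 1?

4

Prior odds = 0.0043/0.9957 = 43/9957.
Likelihood ratio of a positive result = 0.73/0.11 = 73/11.
Target odds = 3.
Need (43/9957) × (73/11)ⁿ ≥ 3, i.e. (73/11)ⁿ ≥ 29871/43.
(73/11)³ = 389017/1331 falls short of 29871/43 but (73/11)⁴ = 28398241/14641 reaches it, so n = 4.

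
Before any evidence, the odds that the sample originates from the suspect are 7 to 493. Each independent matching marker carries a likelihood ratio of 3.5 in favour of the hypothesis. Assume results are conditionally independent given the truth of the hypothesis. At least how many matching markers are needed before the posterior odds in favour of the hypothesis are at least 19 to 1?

6

Prior odds = 7/493.
Likelihood ratio per matching marker = 3.5.
Target odds = 19.
Need (7/493) × 3.5ⁿ ≥ 19, i.e. 3.5ⁿ ≥ 9367/7.
3.5⁵ = 525.21875 falls short of 9367/7 but 3.5⁶ = 1838.265625 reaches it, so n = 6.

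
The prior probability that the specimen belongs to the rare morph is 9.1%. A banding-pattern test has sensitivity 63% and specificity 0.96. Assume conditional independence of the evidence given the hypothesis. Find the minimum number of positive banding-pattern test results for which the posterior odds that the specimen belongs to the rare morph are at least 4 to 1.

Prior odds = 0.091/0.909 = 91/909.
False-positive rate = 1 − 0.96 = 0.04; likelihood ratio of a positive = 0.63/0.04 = 15.75.
Target odds = 4.
Require 15.75ⁿ ≥ 4 ÷ (91/909) = 3636/91.
15.75¹ = 15.75 falls short of 3636/91 but 15.75² = 248.0625 reaches it, so n = 2.

2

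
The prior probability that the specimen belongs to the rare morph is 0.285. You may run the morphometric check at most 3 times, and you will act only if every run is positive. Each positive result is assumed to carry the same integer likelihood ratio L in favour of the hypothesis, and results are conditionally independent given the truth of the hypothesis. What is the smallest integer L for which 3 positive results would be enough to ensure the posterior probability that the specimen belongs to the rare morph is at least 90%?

Prior odds = 0.285/0.715 = 57/143.
Target odds = 0.9/0.1 = 9.
Need L³ ≥ 9 ÷ (57/143) = 429/19.
2³ = 8 < 429/19 ≤ 27 = 3³, so L = 3.

3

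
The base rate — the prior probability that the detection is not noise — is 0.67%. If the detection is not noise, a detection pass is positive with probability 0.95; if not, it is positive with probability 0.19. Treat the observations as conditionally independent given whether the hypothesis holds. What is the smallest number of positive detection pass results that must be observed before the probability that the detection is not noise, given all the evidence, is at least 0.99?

6

Prior odds: 0.0067 ÷ 0.9933 = 67/9933.
Likelihood ratio of a positive = 0.95/0.19 = 5.
Target posterior odds = 0.99/0.01 = 99.
Need (67/9933) × 5ⁿ ≥ 99, i.e. 5ⁿ ≥ 983367/67.
5⁵ = 3125 falls short of 983367/67 but 5⁶ = 15625 reaches it, so n = 6.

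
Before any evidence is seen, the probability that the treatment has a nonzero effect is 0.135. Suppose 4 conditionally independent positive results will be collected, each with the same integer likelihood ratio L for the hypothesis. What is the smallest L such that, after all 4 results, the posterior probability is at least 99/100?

6

Prior odds = 0.135/0.865 = 27/173.
Target odds = 0.99/0.01 = 99.
Need L⁴ ≥ 99 ÷ (27/173) = 1903/3.
5⁴ = 625 < 1903/3 ≤ 1296 = 6⁴, so L = 6.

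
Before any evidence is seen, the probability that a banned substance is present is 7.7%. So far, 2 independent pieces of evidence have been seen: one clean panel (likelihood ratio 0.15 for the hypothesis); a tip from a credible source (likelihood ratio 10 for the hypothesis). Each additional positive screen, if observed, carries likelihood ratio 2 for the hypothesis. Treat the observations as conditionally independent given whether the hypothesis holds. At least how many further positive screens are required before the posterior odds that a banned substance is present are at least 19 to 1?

8

Prior odds = 0.077/0.923 = 77/923.
Combined Bayes factor of the evidence already in hand = 0.15 × 10 = 1.5.
Odds after that evidence = (77/923) × 1.5 = 231/1846.
Target odds = 19.
Need 2ⁿ ≥ 19 ÷ (231/1846) = 35074/231.
2⁷ = 128 falls short of 35074/231 but 2⁸ = 256 reaches it, so n = 8.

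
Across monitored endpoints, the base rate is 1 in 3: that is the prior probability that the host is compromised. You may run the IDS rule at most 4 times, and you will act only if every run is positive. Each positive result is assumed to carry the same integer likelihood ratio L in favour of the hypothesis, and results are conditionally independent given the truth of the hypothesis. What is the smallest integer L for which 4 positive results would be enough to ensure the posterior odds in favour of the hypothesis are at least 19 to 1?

3

Prior odds = (1/3)/(2/3) = 0.5.
Target odds = 19.
Need L⁴ ≥ 19 ÷ 0.5 = 38.
2⁴ = 16 < 38 ≤ 81 = 3⁴, so L = 3.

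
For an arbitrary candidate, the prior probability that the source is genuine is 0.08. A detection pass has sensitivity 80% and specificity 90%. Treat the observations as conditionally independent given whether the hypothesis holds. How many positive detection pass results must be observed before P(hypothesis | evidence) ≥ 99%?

Prior odds: 0.08 ÷ 0.92 = 2/23.
False-positive rate = 1 − 0.9 = 0.1; likelihood ratio of a positive = 0.8/0.1 = 8.
Target posterior odds = 0.99/0.01 = 99.
Need (2/23) × 8ⁿ ≥ 99, i.e. 8ⁿ ≥ 1138.5.
8³ = 512 falls short of 1138.5 but 8⁴ = 4096 reaches it, so n = 4.

4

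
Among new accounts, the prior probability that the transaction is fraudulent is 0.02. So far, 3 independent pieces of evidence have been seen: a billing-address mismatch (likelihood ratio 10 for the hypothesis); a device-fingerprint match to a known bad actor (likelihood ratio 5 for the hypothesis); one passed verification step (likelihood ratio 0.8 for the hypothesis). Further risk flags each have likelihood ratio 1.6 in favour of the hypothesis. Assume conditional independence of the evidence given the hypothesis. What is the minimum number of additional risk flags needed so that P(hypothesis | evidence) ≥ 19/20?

Prior odds = 0.02/0.98 = 1/49.
Combined Bayes factor of the evidence already in hand = 10 × 5 × 0.8 = 40.
Odds after that evidence = (1/49) × 40 = 40/49.
Target odds = 0.95/0.05 = 19.
Need 1.6ⁿ ≥ 19 ÷ (40/49) = 23.275.
1.6⁶ = 262144/15625 falls short of 23.275 but 1.6⁷ = 2097152/78125 reaches it, so n = 7.

7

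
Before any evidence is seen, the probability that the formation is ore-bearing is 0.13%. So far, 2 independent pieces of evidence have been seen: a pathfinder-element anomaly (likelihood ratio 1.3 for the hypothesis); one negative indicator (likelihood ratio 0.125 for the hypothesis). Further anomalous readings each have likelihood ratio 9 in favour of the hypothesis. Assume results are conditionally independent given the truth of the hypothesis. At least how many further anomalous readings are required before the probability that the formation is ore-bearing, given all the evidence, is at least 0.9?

5

Prior odds = 0.0013/0.9987 = 13/9987.
Combined Bayes factor of the evidence already in hand = 1.3 × 0.125 = 0.1625.
Odds after that evidence = (13/9987) × 0.1625 = 169/798960.
Target odds = 0.9/0.1 = 9.
Need 9ⁿ ≥ 9 ÷ (169/798960) = 7190640/169.
9⁴ = 6561 falls short of 7190640/169 but 9⁵ = 59049 reaches it, so n = 5.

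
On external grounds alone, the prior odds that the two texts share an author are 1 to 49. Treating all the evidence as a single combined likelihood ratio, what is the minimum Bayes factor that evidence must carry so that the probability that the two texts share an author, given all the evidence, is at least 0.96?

1176

Prior odds = 1/49.
Target odds = 0.96/0.04 = 24.
Required Bayes factor = 24 ÷ (1/49) = 1176.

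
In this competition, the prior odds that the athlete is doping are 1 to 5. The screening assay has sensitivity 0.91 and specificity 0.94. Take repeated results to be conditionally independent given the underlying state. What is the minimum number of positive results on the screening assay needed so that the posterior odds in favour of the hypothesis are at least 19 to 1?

Prior odds = 0.2.
False-positive rate = 1 − 0.94 = 0.06; likelihood ratio of a positive = 0.91/0.06 = 91/6.
Target odds = 19.
Require (91/6)ⁿ ≥ 19 ÷ 0.2 = 95.
(91/6)¹ = 91/6 falls short of 95 but (91/6)² = 8281/36 reaches it, so n = 2.

2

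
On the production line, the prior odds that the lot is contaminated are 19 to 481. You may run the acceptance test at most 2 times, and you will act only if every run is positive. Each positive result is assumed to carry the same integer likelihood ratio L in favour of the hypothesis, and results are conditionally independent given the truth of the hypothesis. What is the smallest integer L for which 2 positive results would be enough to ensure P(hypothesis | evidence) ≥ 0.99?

51

Prior odds = 19/481.
Target odds = 0.99/0.01 = 99.
Need L² ≥ 99 ÷ (19/481) = 47619/19.
50² = 2500 < 47619/19 ≤ 2601 = 51², so L = 51.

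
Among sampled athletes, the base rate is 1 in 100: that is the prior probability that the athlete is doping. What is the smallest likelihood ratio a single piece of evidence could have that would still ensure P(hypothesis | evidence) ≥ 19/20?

Prior odds = 0.01/0.99 = 1/99.
Target odds = 0.95/0.05 = 19.
Required Bayes factor = 19 ÷ (1/99) = 1881.

1881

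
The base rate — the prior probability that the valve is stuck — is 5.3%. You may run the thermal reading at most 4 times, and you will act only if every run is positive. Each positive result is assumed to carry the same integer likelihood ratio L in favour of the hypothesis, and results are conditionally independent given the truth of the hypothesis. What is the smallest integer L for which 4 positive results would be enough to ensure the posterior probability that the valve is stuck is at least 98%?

6

Prior odds = 0.053/0.947 = 53/947.
Target odds = 0.98/0.02 = 49.
Need L⁴ ≥ 49 ÷ (53/947) = 46403/53.
5⁴ = 625 < 46403/53 ≤ 1296 = 6⁴, so L = 6.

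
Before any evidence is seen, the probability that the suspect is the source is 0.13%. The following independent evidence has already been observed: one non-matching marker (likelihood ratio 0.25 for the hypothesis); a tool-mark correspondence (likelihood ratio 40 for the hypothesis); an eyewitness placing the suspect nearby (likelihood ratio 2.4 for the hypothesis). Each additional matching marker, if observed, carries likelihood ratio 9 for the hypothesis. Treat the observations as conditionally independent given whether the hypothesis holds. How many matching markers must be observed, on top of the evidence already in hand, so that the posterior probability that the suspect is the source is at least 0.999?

Prior odds = 0.0013/0.9987 = 13/9987.
Combined Bayes factor of the evidence already in hand = 0.25 × 40 × 2.4 = 24.
Odds after that evidence = (13/9987) × 24 = 104/3329.
Target odds = 0.999/0.001 = 999.
Need 9ⁿ ≥ 999 ÷ (104/3329) = 3325671/104.
9⁴ = 6561 falls short of 3325671/104 but 9⁵ = 59049 reaches it, so n = 5.

5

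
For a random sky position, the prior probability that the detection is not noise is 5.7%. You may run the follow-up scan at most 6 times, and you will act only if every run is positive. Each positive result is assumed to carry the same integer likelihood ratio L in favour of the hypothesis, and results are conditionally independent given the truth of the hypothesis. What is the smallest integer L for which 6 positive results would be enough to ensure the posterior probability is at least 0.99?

4

Prior odds = 0.057/0.943 = 57/943.
Target odds = 0.99/0.01 = 99.
Need L⁶ ≥ 99 ÷ (57/943) = 31119/19.
3⁶ = 729 < 31119/19 ≤ 4096 = 4⁶, so L = 4.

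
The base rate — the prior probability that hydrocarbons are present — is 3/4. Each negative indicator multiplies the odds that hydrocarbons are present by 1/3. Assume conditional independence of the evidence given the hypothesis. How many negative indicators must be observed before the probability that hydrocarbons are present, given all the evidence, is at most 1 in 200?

6

Prior odds = 0.75/0.25 = 3.
Likelihood ratio per negative indicator = 1/3.
Target posterior odds = 0.005/0.995 = 1/199.
Need 3 × (1/3)ⁿ ≤ 1/199, i.e. (1/3)ⁿ ≤ 1/597.
(1/3)⁵ = 1/243 is still above 1/597 but (1/3)⁶ = 1/729 is at or below it, so n = 6.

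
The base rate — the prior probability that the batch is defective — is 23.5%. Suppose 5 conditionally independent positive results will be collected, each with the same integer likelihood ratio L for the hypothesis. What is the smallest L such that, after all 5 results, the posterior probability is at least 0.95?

Prior odds = 0.235/0.765 = 47/153.
Target odds = 0.95/0.05 = 19.
Need L⁵ ≥ 19 ÷ (47/153) = 2907/47.
2⁵ = 32 < 2907/47 ≤ 243 = 3⁵, so L = 3.

3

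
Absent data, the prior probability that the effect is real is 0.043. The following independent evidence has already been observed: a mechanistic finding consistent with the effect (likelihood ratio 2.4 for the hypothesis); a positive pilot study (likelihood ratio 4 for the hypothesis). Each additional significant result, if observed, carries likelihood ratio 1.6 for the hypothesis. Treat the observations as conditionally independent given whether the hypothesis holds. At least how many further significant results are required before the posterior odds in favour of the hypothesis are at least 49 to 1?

Prior odds = 0.043/0.957 = 43/957.
Combined Bayes factor of the evidence already in hand = 2.4 × 4 = 9.6.
Odds after that evidence = (43/957) × 9.6 = 688/1595.
Target odds = 49.
Need 1.6ⁿ ≥ 49 ÷ (688/1595) = 78155/688.
1.6¹⁰ ≈109.951 falls short of 78155/688 but 1.6¹¹ ≈175.922 reaches it, so n = 11.

11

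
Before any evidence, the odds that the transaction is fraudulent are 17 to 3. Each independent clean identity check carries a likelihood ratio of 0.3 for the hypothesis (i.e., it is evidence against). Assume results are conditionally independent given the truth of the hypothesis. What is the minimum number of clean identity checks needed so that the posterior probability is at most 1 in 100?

6

Prior odds = 17/3.
Likelihood ratio per clean identity check = 0.3.
Target odds: 0.01 ÷ 0.99 = 1/99.
Require 0.3ⁿ ≤ 1/99 ÷ (17/3) = 1/561.
0.3⁵ = 243/100000 is still above 1/561 but 0.3⁶ = 729/1000000 is at or below it, so n = 6.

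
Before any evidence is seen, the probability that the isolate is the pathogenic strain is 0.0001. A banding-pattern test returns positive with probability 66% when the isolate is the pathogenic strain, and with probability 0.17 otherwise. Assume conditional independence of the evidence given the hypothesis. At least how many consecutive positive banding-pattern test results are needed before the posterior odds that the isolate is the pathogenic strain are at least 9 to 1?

Prior odds: 0.0001 ÷ 0.9999 = 1/9999.
Likelihood ratio of a positive result = 0.66/0.17 = 66/17.
Target odds = 9.
Require (66/17)ⁿ ≥ 9 ÷ (1/9999) = 89991.
(66/17)⁸ ≈51613.1 falls short of 89991 but (66/17)⁹ ≈200380 reaches it, so n = 9.

9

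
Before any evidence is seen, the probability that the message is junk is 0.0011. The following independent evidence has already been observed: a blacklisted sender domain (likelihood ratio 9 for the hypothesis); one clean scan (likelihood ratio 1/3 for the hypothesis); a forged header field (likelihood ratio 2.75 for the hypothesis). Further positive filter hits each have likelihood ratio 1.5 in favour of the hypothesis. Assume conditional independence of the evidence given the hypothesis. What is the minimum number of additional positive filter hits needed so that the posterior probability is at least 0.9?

18

Prior odds = 0.0011/0.9989 = 11/9989.
Combined Bayes factor of the evidence already in hand = 9 × (1/3) × 2.75 = 8.25.
Odds after that evidence = (11/9989) × 8.25 = 363/39956.
Target odds = 0.9/0.1 = 9.
Need 1.5ⁿ ≥ 9 ÷ (363/39956) = 119868/121.
1.5¹⁷ = 129140163/131072 falls short of 119868/121 but 1.5¹⁸ = 387420489/262144 reaches it, so n = 18.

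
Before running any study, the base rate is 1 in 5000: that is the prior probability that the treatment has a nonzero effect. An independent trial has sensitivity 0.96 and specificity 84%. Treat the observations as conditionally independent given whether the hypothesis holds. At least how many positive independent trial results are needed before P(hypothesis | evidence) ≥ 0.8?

6

Prior odds: 0.0002 ÷ 0.9998 = 1/4999.
False-positive rate = 1 − 0.84 = 0.16; likelihood ratio of a positive = 0.96/0.16 = 6.
Target posterior odds = 0.8/0.2 = 4.
Require 6ⁿ ≥ 4 ÷ (1/4999) = 19996.
6⁵ = 7776 falls short of 19996 but 6⁶ = 46656 reaches it, so n = 6.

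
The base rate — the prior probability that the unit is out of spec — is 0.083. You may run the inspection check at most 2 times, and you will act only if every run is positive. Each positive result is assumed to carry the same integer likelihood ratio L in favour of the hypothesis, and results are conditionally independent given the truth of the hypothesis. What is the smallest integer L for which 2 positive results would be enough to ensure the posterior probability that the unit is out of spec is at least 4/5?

7

Prior odds = 0.083/0.917 = 83/917.
Target odds = 0.8/0.2 = 4.
Need L² ≥ 4 ÷ (83/917) = 3668/83.
6² = 36 < 3668/83 ≤ 49 = 7², so L = 7.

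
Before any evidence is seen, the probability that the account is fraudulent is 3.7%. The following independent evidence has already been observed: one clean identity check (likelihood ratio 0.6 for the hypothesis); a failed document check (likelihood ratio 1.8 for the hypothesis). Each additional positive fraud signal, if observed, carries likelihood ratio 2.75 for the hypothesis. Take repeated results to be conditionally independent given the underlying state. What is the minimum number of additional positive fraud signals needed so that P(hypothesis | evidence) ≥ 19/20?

7

Prior odds = 0.037/0.963 = 37/963.
Combined Bayes factor of the evidence already in hand = 0.6 × 1.8 = 1.08.
Odds after that evidence = (37/963) × 1.08 = 111/2675.
Target odds = 0.95/0.05 = 19.
Need 2.75ⁿ ≥ 19 ÷ (111/2675) = 50825/111.
2.75⁶ = 1771561/4096 falls short of 50825/111 but 2.75⁷ = 19487171/16384 reaches it, so n = 7.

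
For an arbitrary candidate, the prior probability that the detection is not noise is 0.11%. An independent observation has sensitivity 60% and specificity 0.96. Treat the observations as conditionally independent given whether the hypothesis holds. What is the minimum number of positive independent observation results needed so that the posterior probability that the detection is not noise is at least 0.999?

Prior odds: 0.0011 ÷ 0.9989 = 11/9989.
False-positive rate = 1 − 0.96 = 0.04; likelihood ratio of a positive = 0.6/0.04 = 15.
Target odds: 0.999 ÷ 0.001 = 999.
Require 15ⁿ ≥ 999 ÷ (11/9989) = 9979011/11.
15⁵ = 759375 falls short of 9979011/11 but 15⁶ = 11390625 reaches it, so n = 6.

6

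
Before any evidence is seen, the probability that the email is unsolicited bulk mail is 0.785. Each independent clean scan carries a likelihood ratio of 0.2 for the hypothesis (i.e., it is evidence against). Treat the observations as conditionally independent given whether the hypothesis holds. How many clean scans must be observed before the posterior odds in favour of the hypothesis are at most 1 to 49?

Prior odds: 0.785 ÷ 0.215 = 157/43.
Likelihood ratio per clean scan = 0.2.
Target odds = 1/49.
Require 0.2ⁿ ≤ 1/49 ÷ (157/43) = 43/7693.
0.2³ = 0.008 is still above 43/7693 but 0.2⁴ = 0.0016 is at or below it, so n = 4.

4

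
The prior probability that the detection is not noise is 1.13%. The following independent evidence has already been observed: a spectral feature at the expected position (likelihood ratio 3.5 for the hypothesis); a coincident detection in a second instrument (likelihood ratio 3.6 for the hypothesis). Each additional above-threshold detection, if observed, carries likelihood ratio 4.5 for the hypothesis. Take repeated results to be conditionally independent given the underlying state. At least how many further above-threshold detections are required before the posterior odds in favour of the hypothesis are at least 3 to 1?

Prior odds = 0.0113/0.9887 = 113/9887.
Combined Bayes factor of the evidence already in hand = 3.5 × 3.6 = 12.6.
Odds after that evidence = (113/9887) × 12.6 = 7119/49435.
Target odds = 3.
Need 4.5ⁿ ≥ 3 ÷ (7119/49435) = 49435/2373.
4.5² = 20.25 falls short of 49435/2373 but 4.5³ = 91.125 reaches it, so n = 3.

3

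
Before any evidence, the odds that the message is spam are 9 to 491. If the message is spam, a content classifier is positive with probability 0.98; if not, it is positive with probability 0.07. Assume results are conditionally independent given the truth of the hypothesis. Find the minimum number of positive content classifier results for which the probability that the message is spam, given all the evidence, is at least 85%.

3

Prior odds = 9/491.
Likelihood ratio of a positive = 0.98/0.07 = 14.
Target posterior odds = 0.85/0.15 = 17/3.
Require 14ⁿ ≥ 17/3 ÷ (9/491) = 8347/27.
14² = 196 falls short of 8347/27 but 14³ = 2744 reaches it, so n = 3.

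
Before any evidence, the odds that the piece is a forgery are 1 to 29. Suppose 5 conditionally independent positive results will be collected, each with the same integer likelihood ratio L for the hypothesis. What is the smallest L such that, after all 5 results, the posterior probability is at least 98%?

5

Prior odds = 1/29.
Target odds = 0.98/0.02 = 49.
Need L⁵ ≥ 49 ÷ (1/29) = 1421.
4⁵ = 1024 < 1421 ≤ 3125 = 5⁵, so L = 5.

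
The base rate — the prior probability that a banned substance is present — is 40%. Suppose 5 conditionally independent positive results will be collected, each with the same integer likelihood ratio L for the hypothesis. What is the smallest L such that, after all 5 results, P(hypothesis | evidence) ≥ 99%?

Prior odds = 0.4/0.6 = 2/3.
Target odds = 0.99/0.01 = 99.
Need L⁵ ≥ 99 ÷ (2/3) = 148.5.
2⁵ = 32 < 148.5 ≤ 243 = 3⁵, so L = 3.

3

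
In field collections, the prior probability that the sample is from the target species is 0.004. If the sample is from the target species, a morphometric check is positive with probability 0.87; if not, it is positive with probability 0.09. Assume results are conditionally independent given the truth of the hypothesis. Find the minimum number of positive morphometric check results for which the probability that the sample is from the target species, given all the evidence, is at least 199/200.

Prior odds: 0.004 ÷ 0.996 = 1/249.
Likelihood ratio of a positive = 0.87/0.09 = 29/3.
Target odds: 0.995 ÷ 0.005 = 199.
Require (29/3)ⁿ ≥ 199 ÷ (1/249) = 49551.
(29/3)⁴ = 707281/81 falls short of 49551 but (29/3)⁵ = 20511149/243 reaches it, so n = 5.

5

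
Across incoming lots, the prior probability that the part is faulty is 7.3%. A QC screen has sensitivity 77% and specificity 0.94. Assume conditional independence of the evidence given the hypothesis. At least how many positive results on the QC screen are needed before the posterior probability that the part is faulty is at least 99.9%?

Prior odds = 0.073/0.927 = 73/927.
False-positive rate = 1 − 0.94 = 0.06; likelihood ratio of a positive = 0.77/0.06 = 77/6.
Target posterior odds = 0.999/0.001 = 999.
Need (73/927) × (77/6)ⁿ ≥ 999, i.e. (77/6)ⁿ ≥ 926073/73.
(77/6)³ = 456533/216 falls short of 926073/73 but (77/6)⁴ = 35153041/1296 reaches it, so n = 4.

4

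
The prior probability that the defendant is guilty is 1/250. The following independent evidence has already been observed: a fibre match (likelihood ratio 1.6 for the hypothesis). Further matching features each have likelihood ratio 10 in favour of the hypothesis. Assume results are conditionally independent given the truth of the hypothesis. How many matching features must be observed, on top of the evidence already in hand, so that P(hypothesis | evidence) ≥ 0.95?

4

Prior odds = 0.004/0.996 = 1/249.
Bayes factor of the evidence already in hand = 1.6.
Odds after that evidence = (1/249) × 1.6 = 8/1245.
Target odds = 0.95/0.05 = 19.
Need 10ⁿ ≥ 19 ÷ (8/1245) = 2956.875.
10³ = 1000 falls short of 2956.875 but 10⁴ = 10000 reaches it, so n = 4.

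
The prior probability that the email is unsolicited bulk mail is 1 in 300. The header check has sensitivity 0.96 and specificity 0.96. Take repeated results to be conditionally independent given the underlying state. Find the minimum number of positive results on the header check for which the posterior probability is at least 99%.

Prior odds = (1/300)/(299/300) = 1/299.
False-positive rate = 1 − 0.96 = 0.04; likelihood ratio of a positive = 0.96/0.04 = 24.
Target posterior odds = 0.99/0.01 = 99.
Require 24ⁿ ≥ 99 ÷ (1/299) = 29601.
24³ = 13824 falls short of 29601 but 24⁴ = 331776 reaches it, so n = 4.

4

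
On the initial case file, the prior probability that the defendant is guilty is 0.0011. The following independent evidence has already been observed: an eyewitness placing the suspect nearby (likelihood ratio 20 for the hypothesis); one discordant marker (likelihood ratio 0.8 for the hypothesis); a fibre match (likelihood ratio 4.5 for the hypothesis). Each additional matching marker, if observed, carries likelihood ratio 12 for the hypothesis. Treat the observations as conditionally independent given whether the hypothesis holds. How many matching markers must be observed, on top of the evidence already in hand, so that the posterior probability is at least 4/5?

2

Prior odds = 0.0011/0.9989 = 11/9989.
Combined Bayes factor of the evidence already in hand = 20 × 0.8 × 4.5 = 72.
Odds after that evidence = (11/9989) × 72 = 792/9989.
Target odds = 0.8/0.2 = 4.
Need 12ⁿ ≥ 4 ÷ (792/9989) = 9989/198.
12¹ = 12 falls short of 9989/198 but 12² = 144 reaches it, so n = 2.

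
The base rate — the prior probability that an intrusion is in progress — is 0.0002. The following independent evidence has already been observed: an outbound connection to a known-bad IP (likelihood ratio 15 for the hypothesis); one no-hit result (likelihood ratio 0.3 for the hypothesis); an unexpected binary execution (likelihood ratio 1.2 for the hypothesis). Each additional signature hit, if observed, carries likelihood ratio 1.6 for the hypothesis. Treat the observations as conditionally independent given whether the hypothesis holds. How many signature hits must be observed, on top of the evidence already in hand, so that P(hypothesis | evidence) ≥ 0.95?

21

Prior odds = 0.0002/0.9998 = 1/4999.
Combined Bayes factor of the evidence already in hand = 15 × 0.3 × 1.2 = 5.4.
Odds after that evidence = (1/4999) × 5.4 = 27/24995.
Target odds = 0.95/0.05 = 19.
Need 1.6ⁿ ≥ 19 ÷ (27/24995) = 474905/27.
1.6²⁰ ≈12089.3 falls short of 474905/27 but 1.6²¹ ≈19342.8 reaches it, so n = 21.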